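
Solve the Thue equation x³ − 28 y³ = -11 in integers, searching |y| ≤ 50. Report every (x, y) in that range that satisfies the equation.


The equation is x³ - 28y³ = -11. For fixed y, x³ = 28·y³ − 11, so a solution requires the RHS to be a perfect cube.
Strategy: iterate y from -50 to 50, compute RHS = 28·y³ − 11, and check whether it is a (positive or negative) perfect cube.
Check small values of y:
  y = 0: RHS = -11 is not a perfect cube.
  y = 1: RHS = 17 is not a perfect cube.
  y = -1: RHS = -39 is not a perfect cube.
  y = 2: RHS = 213 is not a perfect cube.
  y = -2: RHS = -235 is not a perfect cube.
  y = 3: RHS = 745 is not a perfect cube.
  y = -3: RHS = -767 is not a perfect cube.
Continuing the search up to |y| = 50 finds no solutions either.
No (x, y) in the scanned range satisfies the equation.

No integer solutions with |y| ≤ 50.


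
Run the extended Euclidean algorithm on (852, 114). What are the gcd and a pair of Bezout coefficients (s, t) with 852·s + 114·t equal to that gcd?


Euclidean algorithm on (852, 114) — divide until remainder is 0:
  852 = 7 · 114 + 54
  114 = 2 · 54 + 6
  54 = 9 · 6 + 0
gcd(852, 114) = 6.
Track Bezout coefficients alongside the remainders: start with r₀ = 852 = a·1 + b·0 (s = 1, t = 0) and r₁ = 114 = a·0 + b·1 (s = 0, t = 1); each new remainder r_{k+1} = r_{k-1} − q_k·r_k inherits s_{k+1} = s_{k-1} − q_k·s_k, t_{k+1} = t_{k-1} − q_k·t_k, so r_k = a·s_k + b·t_k at every step:
  q = 7: r = 54, s = 1 − 7·0 = 1, t = 0 − 7·1 = -7  (check: 852·1 + 114·(-7) = 54)
  q = 2: r = 6, s = 0 − 2·1 = -2, t = 1 − 2·(-7) = 15  (check: 852·(-2) + 114·15 = 6)
The row with r = 6 (the gcd) gives the Bezout coefficients s = -2, t = 15.
Result: 852 · (-2) + 114 · (15) = 6.

gcd(852, 114) = 6; s = -2, t = 15 (check: 852·(-2) + 114·15 = 6).


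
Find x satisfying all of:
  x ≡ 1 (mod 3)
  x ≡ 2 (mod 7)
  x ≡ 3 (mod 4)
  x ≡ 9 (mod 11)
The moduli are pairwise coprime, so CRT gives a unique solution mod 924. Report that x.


Product of moduli M = 3 · 7 · 4 · 11 = 924.
Merge one congruence at a time:
  Start: x ≡ 1 (mod 3).
  Combine with x ≡ 2 (mod 7); new modulus lcm = 21.
    Write x = 1 + 3·t and substitute into x ≡ 2 (mod 7): 3·t ≡ 2 − 1 = 1 (mod 7).
    The inverse of 3 mod 7 is 5 (since 3·5 = 15 = 2·7 + 1), so t ≡ 5·1 = 5 ≡ 5 (mod 7).
    Then x = 1 + 3·5 = 16, valid modulo lcm(3, 7) = 21: x ≡ 16 (mod 21).
  Combine with x ≡ 3 (mod 4); new modulus lcm = 84.
    Write x = 16 + 21·t and substitute into x ≡ 3 (mod 4): 21·t ≡ 3 − 16 = -13 (mod 4).
    Reduce coefficients mod 4: 1·t ≡ 3 (mod 4).
    So t ≡ 3 (mod 4).
    Then x = 16 + 21·3 = 79, valid modulo lcm(21, 4) = 84: x ≡ 79 (mod 84).
  Combine with x ≡ 9 (mod 11); new modulus lcm = 924.
    Write x = 79 + 84·t and substitute into x ≡ 9 (mod 11): 84·t ≡ 9 − 79 = -70 (mod 11).
    Reduce coefficients mod 11: 7·t ≡ 7 (mod 11).
    The inverse of 7 mod 11 is 8 (since 7·8 = 56 = 5·11 + 1), so t ≡ 8·7 = 56 ≡ 1 (mod 11).
    Then x = 79 + 84·1 = 163, valid modulo lcm(84, 11) = 924: x ≡ 163 (mod 924).
Verify against each original: 163 mod 3 = 1, 163 mod 7 = 2, 163 mod 4 = 3, 163 mod 11 = 9.

x ≡ 163 (mod 924).


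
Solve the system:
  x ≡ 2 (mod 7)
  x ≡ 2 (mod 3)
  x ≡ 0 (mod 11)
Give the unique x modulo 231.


Moduli 7, 3, 11 are pairwise coprime; by CRT there is a unique solution modulo M = 7 · 3 · 11 = 231.
Solve pairwise, accumulating the modulus:
  Start with x ≡ 2 (mod 7).
  Combine with x ≡ 2 (mod 3): since gcd(7, 3) = 1, we get a unique residue mod 21.
    Write x = 2 + 7·t and substitute into x ≡ 2 (mod 3): 7·t ≡ 2 − 2 = 0 (mod 3).
    Reduce coefficients mod 3: 1·t ≡ 0 (mod 3).
    So t ≡ 0 (mod 3).
    Then x = 2 + 7·0 = 2, valid modulo lcm(7, 3) = 21: x ≡ 2 (mod 21).
  Combine with x ≡ 0 (mod 11): since gcd(21, 11) = 1, we get a unique residue mod 231.
    Write x = 2 + 21·t and substitute into x ≡ 0 (mod 11): 21·t ≡ 0 − 2 = -2 (mod 11).
    Reduce coefficients mod 11: 10·t ≡ 9 (mod 11).
    The inverse of 10 mod 11 is 10 (since 10·10 = 100 = 9·11 + 1), so t ≡ 10·9 = 90 ≡ 2 (mod 11).
    Then x = 2 + 21·2 = 44, valid modulo lcm(21, 11) = 231: x ≡ 44 (mod 231).
Verify: 44 mod 7 = 2 ✓, 44 mod 3 = 2 ✓, 44 mod 11 = 0 ✓.

x ≡ 44 (mod 231).


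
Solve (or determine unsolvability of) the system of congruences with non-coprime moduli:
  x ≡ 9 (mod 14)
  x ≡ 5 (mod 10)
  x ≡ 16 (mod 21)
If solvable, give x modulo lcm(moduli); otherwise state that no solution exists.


Moduli 14, 10, 21 are not pairwise coprime, so CRT works modulo lcm(m_i) when all pairwise compatibility conditions hold.
Pairwise compatibility: gcd(m_i, m_j) must divide a_i - a_j for every pair.
Merge one congruence at a time:
  Start: x ≡ 9 (mod 14).
  Combine with x ≡ 5 (mod 10): gcd(14, 10) = 2; 5 - 9 = -4, which IS divisible by 2, so compatible.
    Write x = 9 + 14·t and substitute into x ≡ 5 (mod 10): 14·t ≡ 5 − 9 = -4 (mod 10).
    Divide the congruence (and modulus) by g = 2: 7·t ≡ -2 (mod 5).
    Reduce coefficients mod 5: 2·t ≡ 3 (mod 5).
    The inverse of 2 mod 5 is 3 (since 2·3 = 6 = 1·5 + 1), so t ≡ 3·3 = 9 ≡ 4 (mod 5).
    Then x = 9 + 14·4 = 65, valid modulo lcm(14, 10) = 70: x ≡ 65 (mod 70).
  Combine with x ≡ 16 (mod 21): gcd(70, 21) = 7; 16 - 65 = -49, which IS divisible by 7, so compatible.
    Write x = 65 + 70·t and substitute into x ≡ 16 (mod 21): 70·t ≡ 16 − 65 = -49 (mod 21).
    Divide the congruence (and modulus) by g = 7: 10·t ≡ -7 (mod 3).
    Reduce coefficients mod 3: 1·t ≡ 2 (mod 3).
    So t ≡ 2 (mod 3).
    Then x = 65 + 70·2 = 205, valid modulo lcm(70, 21) = 210: x ≡ 205 (mod 210).
Verify: 205 mod 14 = 9, 205 mod 10 = 5, 205 mod 21 = 16.

x ≡ 205 (mod 210).


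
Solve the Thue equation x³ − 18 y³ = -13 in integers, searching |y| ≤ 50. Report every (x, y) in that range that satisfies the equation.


The equation is x³ - 18y³ = -13. For fixed y, x³ = 18·y³ − 13, so a solution requires the RHS to be a perfect cube.
Strategy: iterate y from -50 to 50, compute RHS = 18·y³ − 13, and check whether it is a (positive or negative) perfect cube.
Check small values of y:
  y = 0: RHS = -13 is not a perfect cube.
  y = 1: RHS = 5 is not a perfect cube.
  y = -1: RHS = -31 is not a perfect cube.
  y = 2: RHS = 131 is not a perfect cube.
  y = -2: RHS = -157 is not a perfect cube.
  y = 3: RHS = 473 is not a perfect cube.
  y = -3: RHS = -499 is not a perfect cube.
Continuing the search up to |y| = 50 finds no solutions either.
No (x, y) in the scanned range satisfies the equation.

No integer solutions with |y| ≤ 50.


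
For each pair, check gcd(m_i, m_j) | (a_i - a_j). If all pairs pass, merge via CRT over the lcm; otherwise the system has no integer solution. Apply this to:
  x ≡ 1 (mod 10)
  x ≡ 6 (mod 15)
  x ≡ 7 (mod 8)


Moduli 10, 15, 8 are not pairwise coprime, so CRT works modulo lcm(m_i) when all pairwise compatibility conditions hold.
Pairwise compatibility: gcd(m_i, m_j) must divide a_i - a_j for every pair.
Merge one congruence at a time:
  Start: x ≡ 1 (mod 10).
  Combine with x ≡ 6 (mod 15): gcd(10, 15) = 5; 6 - 1 = 5, which IS divisible by 5, so compatible.
    Write x = 1 + 10·t and substitute into x ≡ 6 (mod 15): 10·t ≡ 6 − 1 = 5 (mod 15).
    Divide the congruence (and modulus) by g = 5: 2·t ≡ 1 (mod 3).
    The inverse of 2 mod 3 is 2 (since 2·2 = 4 = 1·3 + 1), so t ≡ 2·1 = 2 ≡ 2 (mod 3).
    Then x = 1 + 10·2 = 21, valid modulo lcm(10, 15) = 30: x ≡ 21 (mod 30).
  Combine with x ≡ 7 (mod 8): gcd(30, 8) = 2; 7 - 21 = -14, which IS divisible by 2, so compatible.
    Write x = 21 + 30·t and substitute into x ≡ 7 (mod 8): 30·t ≡ 7 − 21 = -14 (mod 8).
    Divide the congruence (and modulus) by g = 2: 15·t ≡ -7 (mod 4).
    Reduce coefficients mod 4: 3·t ≡ 1 (mod 4).
    The inverse of 3 mod 4 is 3 (since 3·3 = 9 = 2·4 + 1), so t ≡ 3·1 = 3 ≡ 3 (mod 4).
    Then x = 21 + 30·3 = 111, valid modulo lcm(30, 8) = 120: x ≡ 111 (mod 120).
Verify: 111 mod 10 = 1, 111 mod 15 = 6, 111 mod 8 = 7.

x ≡ 111 (mod 120).


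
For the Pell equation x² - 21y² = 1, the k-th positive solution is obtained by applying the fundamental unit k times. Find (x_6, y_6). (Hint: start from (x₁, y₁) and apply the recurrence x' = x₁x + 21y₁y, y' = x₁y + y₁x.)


Step 1: Find the fundamental solution (x₁, y₁) of x² - 21y² = 1.
  Expand √21 as a continued fraction. a₀ = ⌊√21⌋ = 4; iterate m_{k+1} = d_k·a_k − m_k, d_{k+1} = (21 − m_{k+1}²)/d_k, a_{k+1} = ⌊(a₀ + m_{k+1})/d_{k+1}⌋ (starting m₀ = 0, d₀ = 1), with convergents p_k = a_k·p_{k-1} + p_{k-2}, q_k = a_k·q_{k-1} + q_{k-2} (p₋₁ = 1, q₋₁ = 0):
  k = 0: a₀ = 4; p₀/q₀ = 4/1; p₀² − 21·q₀² = 16 − 21 = -5.
  k = 1: m = 4, d = 5, a = ⌊(4 + 4)/5⌋ = 1; p/q = (1·4 + 1)/(1·1 + 0) = 5/1; p² − 21·q² = 25 − 21 = 4.
  k = 2: m = 1, d = 4, a = ⌊(4 + 1)/4⌋ = 1; p/q = (1·5 + 4)/(1·1 + 1) = 9/2; p² − 21·q² = 81 − 84 = -3.
  k = 3: m = 3, d = 3, a = ⌊(4 + 3)/3⌋ = 2; p/q = (2·9 + 5)/(2·2 + 1) = 23/5; p² − 21·q² = 529 − 525 = 4.
  k = 4: m = 3, d = 4, a = ⌊(4 + 3)/4⌋ = 1; p/q = (1·23 + 9)/(1·5 + 2) = 32/7; p² − 21·q² = 1024 − 1029 = -5.
  k = 5: m = 1, d = 5, a = ⌊(4 + 1)/5⌋ = 1; p/q = (1·32 + 23)/(1·7 + 5) = 55/12; p² − 21·q² = 3025 − 3024 = 1.
  The first convergent with p² − 21·q² = 1 gives the fundamental solution (x₁, y₁) = (55, 12).
Step 2: Apply the recurrence (x_{n+1}, y_{n+1}) = (x₁x_n + 21y₁y_n, x₁y_n + y₁x_n) repeatedly.
  From (x_1, y_1) = (55, 12): x_2 = 55·55 + 21·12·12 = 6049; y_2 = 55·12 + 12·55 = 1320.
  From (x_2, y_2) = (6049, 1320): x_3 = 55·6049 + 21·12·1320 = 665335; y_3 = 55·1320 + 12·6049 = 145188.
  From (x_3, y_3) = (665335, 145188): x_4 = 55·665335 + 21·12·145188 = 73180801; y_4 = 55·145188 + 12·665335 = 15969360.
  From (x_4, y_4) = (73180801, 15969360): x_5 = 55·73180801 + 21·12·15969360 = 8049222775; y_5 = 55·15969360 + 12·73180801 = 1756484412.
  From (x_5, y_5) = (8049222775, 1756484412): x_6 = 55·8049222775 + 21·12·1756484412 = 885341324449; y_6 = 55·1756484412 + 12·8049222775 = 193197315960.
Step 3: Verify x_6² - 21·y_6² = 783829260777109485153601 - 783829260777109485153600 = 1 (should be 1). ✓

(x_1, y_1) = (55, 12); (x_6, y_6) = (885341324449, 193197315960).


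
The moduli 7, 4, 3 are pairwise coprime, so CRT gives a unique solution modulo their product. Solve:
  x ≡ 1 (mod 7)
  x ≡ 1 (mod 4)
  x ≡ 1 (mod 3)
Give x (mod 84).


Moduli 7, 4, 3 are pairwise coprime; by CRT there is a unique solution modulo M = 7 · 4 · 3 = 84.
Solve pairwise, accumulating the modulus:
  Start with x ≡ 1 (mod 7).
  Combine with x ≡ 1 (mod 4): since gcd(7, 4) = 1, we get a unique residue mod 28.
    Write x = 1 + 7·t and substitute into x ≡ 1 (mod 4): 7·t ≡ 1 − 1 = 0 (mod 4).
    Reduce coefficients mod 4: 3·t ≡ 0 (mod 4).
    The inverse of 3 mod 4 is 3 (since 3·3 = 9 = 2·4 + 1), so t ≡ 3·0 = 0 ≡ 0 (mod 4).
    Then x = 1 + 7·0 = 1, valid modulo lcm(7, 4) = 28: x ≡ 1 (mod 28).
  Combine with x ≡ 1 (mod 3): since gcd(28, 3) = 1, we get a unique residue mod 84.
    Write x = 1 + 28·t and substitute into x ≡ 1 (mod 3): 28·t ≡ 1 − 1 = 0 (mod 3).
    Reduce coefficients mod 3: 1·t ≡ 0 (mod 3).
    So t ≡ 0 (mod 3).
    Then x = 1 + 28·0 = 1, valid modulo lcm(28, 3) = 84: x ≡ 1 (mod 84).
Verify: 1 mod 7 = 1 ✓, 1 mod 4 = 1 ✓, 1 mod 3 = 1 ✓.

x ≡ 1 (mod 84).


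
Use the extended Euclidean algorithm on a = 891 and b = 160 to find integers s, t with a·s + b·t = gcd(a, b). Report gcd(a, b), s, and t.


Euclidean algorithm on (891, 160) — divide until remainder is 0:
  891 = 5 · 160 + 91
  160 = 1 · 91 + 69
  91 = 1 · 69 + 22
  69 = 3 · 22 + 3
  22 = 7 · 3 + 1
  3 = 3 · 1 + 0
gcd(891, 160) = 1.
Track Bezout coefficients alongside the remainders: start with r₀ = 891 = a·1 + b·0 (s = 1, t = 0) and r₁ = 160 = a·0 + b·1 (s = 0, t = 1); each new remainder r_{k+1} = r_{k-1} − q_k·r_k inherits s_{k+1} = s_{k-1} − q_k·s_k, t_{k+1} = t_{k-1} − q_k·t_k, so r_k = a·s_k + b·t_k at every step:
  q = 5: r = 91, s = 1 − 5·0 = 1, t = 0 − 5·1 = -5  (check: 891·1 + 160·(-5) = 91)
  q = 1: r = 69, s = 0 − 1·1 = -1, t = 1 − 1·(-5) = 6  (check: 891·(-1) + 160·6 = 69)
  q = 1: r = 22, s = 1 − 1·(-1) = 2, t = -5 − 1·6 = -11  (check: 891·2 + 160·(-11) = 22)
  q = 3: r = 3, s = -1 − 3·2 = -7, t = 6 − 3·(-11) = 39  (check: 891·(-7) + 160·39 = 3)
  q = 7: r = 1, s = 2 − 7·(-7) = 51, t = -11 − 7·39 = -284  (check: 891·51 + 160·(-284) = 1)
The row with r = 1 (the gcd) gives the Bezout coefficients s = 51, t = -284.
Result: 891 · (51) + 160 · (-284) = 1.

gcd(891, 160) = 1; s = 51, t = -284 (check: 891·51 + 160·(-284) = 1).


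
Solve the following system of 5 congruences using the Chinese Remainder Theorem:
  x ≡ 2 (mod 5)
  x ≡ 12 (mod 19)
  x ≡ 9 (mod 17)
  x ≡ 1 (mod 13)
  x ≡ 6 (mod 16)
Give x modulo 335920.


Product of moduli M = 5 · 19 · 17 · 13 · 16 = 335920.
Merge one congruence at a time:
  Start: x ≡ 2 (mod 5).
  Combine with x ≡ 12 (mod 19); new modulus lcm = 95.
    Write x = 2 + 5·t and substitute into x ≡ 12 (mod 19): 5·t ≡ 12 − 2 = 10 (mod 19).
    The inverse of 5 mod 19 is 4 (since 5·4 = 20 = 1·19 + 1), so t ≡ 4·10 = 40 ≡ 2 (mod 19).
    Then x = 2 + 5·2 = 12, valid modulo lcm(5, 19) = 95: x ≡ 12 (mod 95).
  Combine with x ≡ 9 (mod 17); new modulus lcm = 1615.
    Write x = 12 + 95·t and substitute into x ≡ 9 (mod 17): 95·t ≡ 9 − 12 = -3 (mod 17).
    Reduce coefficients mod 17: 10·t ≡ 14 (mod 17).
    The inverse of 10 mod 17 is 12 (since 10·12 = 120 = 7·17 + 1), so t ≡ 12·14 = 168 ≡ 15 (mod 17).
    Then x = 12 + 95·15 = 1437, valid modulo lcm(95, 17) = 1615: x ≡ 1437 (mod 1615).
  Combine with x ≡ 1 (mod 13); new modulus lcm = 20995.
    Write x = 1437 + 1615·t and substitute into x ≡ 1 (mod 13): 1615·t ≡ 1 − 1437 = -1436 (mod 13).
    Reduce coefficients mod 13: 3·t ≡ 7 (mod 13).
    The inverse of 3 mod 13 is 9 (since 3·9 = 27 = 2·13 + 1), so t ≡ 9·7 = 63 ≡ 11 (mod 13).
    Then x = 1437 + 1615·11 = 19202, valid modulo lcm(1615, 13) = 20995: x ≡ 19202 (mod 20995).
  Combine with x ≡ 6 (mod 16); new modulus lcm = 335920.
    Write x = 19202 + 20995·t and substitute into x ≡ 6 (mod 16): 20995·t ≡ 6 − 19202 = -19196 (mod 16).
    Reduce coefficients mod 16: 3·t ≡ 4 (mod 16).
    The inverse of 3 mod 16 is 11 (since 3·11 = 33 = 2·16 + 1), so t ≡ 11·4 = 44 ≡ 12 (mod 16).
    Then x = 19202 + 20995·12 = 271142, valid modulo lcm(20995, 16) = 335920: x ≡ 271142 (mod 335920).
Verify against each original: 271142 mod 5 = 2, 271142 mod 19 = 12, 271142 mod 17 = 9, 271142 mod 13 = 1, 271142 mod 16 = 6.

x ≡ 271142 (mod 335920).


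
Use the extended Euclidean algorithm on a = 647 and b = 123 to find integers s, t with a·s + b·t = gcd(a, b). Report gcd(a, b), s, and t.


Euclidean algorithm on (647, 123) — divide until remainder is 0:
  647 = 5 · 123 + 32
  123 = 3 · 32 + 27
  32 = 1 · 27 + 5
  27 = 5 · 5 + 2
  5 = 2 · 2 + 1
  2 = 2 · 1 + 0
gcd(647, 123) = 1.
Track Bezout coefficients alongside the remainders: start with r₀ = 647 = a·1 + b·0 (s = 1, t = 0) and r₁ = 123 = a·0 + b·1 (s = 0, t = 1); each new remainder r_{k+1} = r_{k-1} − q_k·r_k inherits s_{k+1} = s_{k-1} − q_k·s_k, t_{k+1} = t_{k-1} − q_k·t_k, so r_k = a·s_k + b·t_k at every step:
  q = 5: r = 32, s = 1 − 5·0 = 1, t = 0 − 5·1 = -5  (check: 647·1 + 123·(-5) = 32)
  q = 3: r = 27, s = 0 − 3·1 = -3, t = 1 − 3·(-5) = 16  (check: 647·(-3) + 123·16 = 27)
  q = 1: r = 5, s = 1 − 1·(-3) = 4, t = -5 − 1·16 = -21  (check: 647·4 + 123·(-21) = 5)
  q = 5: r = 2, s = -3 − 5·4 = -23, t = 16 − 5·(-21) = 121  (check: 647·(-23) + 123·121 = 2)
  q = 2: r = 1, s = 4 − 2·(-23) = 50, t = -21 − 2·121 = -263  (check: 647·50 + 123·(-263) = 1)
The row with r = 1 (the gcd) gives the Bezout coefficients s = 50, t = -263.
Result: 647 · (50) + 123 · (-263) = 1.

gcd(647, 123) = 1; s = 50, t = -263 (check: 647·50 + 123·(-263) = 1).


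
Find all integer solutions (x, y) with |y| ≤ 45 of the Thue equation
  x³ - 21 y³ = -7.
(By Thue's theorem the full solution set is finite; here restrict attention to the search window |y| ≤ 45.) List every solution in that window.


The equation is x³ - 21y³ = -7. For fixed y, x³ = 21·y³ − 7, so a solution requires the RHS to be a perfect cube.
Strategy: iterate y from -45 to 45, compute RHS = 21·y³ − 7, and check whether it is a (positive or negative) perfect cube.
Check small values of y:
  y = 0: RHS = -7 is not a perfect cube.
  y = 1: RHS = 14 is not a perfect cube.
  y = -1: RHS = -28 is not a perfect cube.
  y = 2: RHS = 161 is not a perfect cube.
  y = -2: RHS = -175 is not a perfect cube.
  y = 3: RHS = 560 is not a perfect cube.
  y = -3: RHS = -574 is not a perfect cube.
Continuing the search up to |y| = 45 finds no solutions either.
No (x, y) in the scanned range satisfies the equation.

No integer solutions with |y| ≤ 45.


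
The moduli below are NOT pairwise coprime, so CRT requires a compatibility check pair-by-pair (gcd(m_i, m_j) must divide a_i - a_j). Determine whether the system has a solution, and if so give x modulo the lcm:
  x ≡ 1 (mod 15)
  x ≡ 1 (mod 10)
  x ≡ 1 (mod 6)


Moduli 15, 10, 6 are not pairwise coprime, so CRT works modulo lcm(m_i) when all pairwise compatibility conditions hold.
Pairwise compatibility: gcd(m_i, m_j) must divide a_i - a_j for every pair.
Merge one congruence at a time:
  Start: x ≡ 1 (mod 15).
  Combine with x ≡ 1 (mod 10): gcd(15, 10) = 5; 1 - 1 = 0, which IS divisible by 5, so compatible.
    Write x = 1 + 15·t and substitute into x ≡ 1 (mod 10): 15·t ≡ 1 − 1 = 0 (mod 10).
    Divide the congruence (and modulus) by g = 5: 3·t ≡ 0 (mod 2).
    Reduce coefficients mod 2: 1·t ≡ 0 (mod 2).
    So t ≡ 0 (mod 2).
    Then x = 1 + 15·0 = 1, valid modulo lcm(15, 10) = 30: x ≡ 1 (mod 30).
  Combine with x ≡ 1 (mod 6): gcd(30, 6) = 6; 1 - 1 = 0, which IS divisible by 6, so compatible.
    Write x = 1 + 30·t and substitute into x ≡ 1 (mod 6): 30·t ≡ 1 − 1 = 0 (mod 6).
    Divide the congruence (and modulus) by g = 6: 5·t ≡ 0 (mod 1).
    Modulo 1 every t works; take t = 0.
    Then x = 1 + 30·0 = 1, valid modulo lcm(30, 6) = 30: x ≡ 1 (mod 30).
Verify: 1 mod 15 = 1, 1 mod 10 = 1, 1 mod 6 = 1.

x ≡ 1 (mod 30).


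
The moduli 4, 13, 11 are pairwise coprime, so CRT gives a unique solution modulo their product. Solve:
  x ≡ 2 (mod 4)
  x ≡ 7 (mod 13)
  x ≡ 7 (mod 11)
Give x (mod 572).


Moduli 4, 13, 11 are pairwise coprime; by CRT there is a unique solution modulo M = 4 · 13 · 11 = 572.
Solve pairwise, accumulating the modulus:
  Start with x ≡ 2 (mod 4).
  Combine with x ≡ 7 (mod 13): since gcd(4, 13) = 1, we get a unique residue mod 52.
    Write x = 2 + 4·t and substitute into x ≡ 7 (mod 13): 4·t ≡ 7 − 2 = 5 (mod 13).
    The inverse of 4 mod 13 is 10 (since 4·10 = 40 = 3·13 + 1), so t ≡ 10·5 = 50 ≡ 11 (mod 13).
    Then x = 2 + 4·11 = 46, valid modulo lcm(4, 13) = 52: x ≡ 46 (mod 52).
  Combine with x ≡ 7 (mod 11): since gcd(52, 11) = 1, we get a unique residue mod 572.
    Write x = 46 + 52·t and substitute into x ≡ 7 (mod 11): 52·t ≡ 7 − 46 = -39 (mod 11).
    Reduce coefficients mod 11: 8·t ≡ 5 (mod 11).
    The inverse of 8 mod 11 is 7 (since 8·7 = 56 = 5·11 + 1), so t ≡ 7·5 = 35 ≡ 2 (mod 11).
    Then x = 46 + 52·2 = 150, valid modulo lcm(52, 11) = 572: x ≡ 150 (mod 572).
Verify: 150 mod 4 = 2 ✓, 150 mod 13 = 7 ✓, 150 mod 11 = 7 ✓.

x ≡ 150 (mod 572).


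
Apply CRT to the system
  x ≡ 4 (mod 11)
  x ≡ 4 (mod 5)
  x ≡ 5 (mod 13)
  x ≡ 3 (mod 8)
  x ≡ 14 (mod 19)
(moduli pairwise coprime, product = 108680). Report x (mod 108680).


Product of moduli M = 11 · 5 · 13 · 8 · 19 = 108680.
Merge one congruence at a time:
  Start: x ≡ 4 (mod 11).
  Combine with x ≡ 4 (mod 5); new modulus lcm = 55.
    Write x = 4 + 11·t and substitute into x ≡ 4 (mod 5): 11·t ≡ 4 − 4 = 0 (mod 5).
    Reduce coefficients mod 5: 1·t ≡ 0 (mod 5).
    So t ≡ 0 (mod 5).
    Then x = 4 + 11·0 = 4, valid modulo lcm(11, 5) = 55: x ≡ 4 (mod 55).
  Combine with x ≡ 5 (mod 13); new modulus lcm = 715.
    Write x = 4 + 55·t and substitute into x ≡ 5 (mod 13): 55·t ≡ 5 − 4 = 1 (mod 13).
    Reduce coefficients mod 13: 3·t ≡ 1 (mod 13).
    The inverse of 3 mod 13 is 9 (since 3·9 = 27 = 2·13 + 1), so t ≡ 9·1 = 9 ≡ 9 (mod 13).
    Then x = 4 + 55·9 = 499, valid modulo lcm(55, 13) = 715: x ≡ 499 (mod 715).
  Combine with x ≡ 3 (mod 8); new modulus lcm = 5720.
    Write x = 499 + 715·t and substitute into x ≡ 3 (mod 8): 715·t ≡ 3 − 499 = -496 (mod 8).
    Reduce coefficients mod 8: 3·t ≡ 0 (mod 8).
    The inverse of 3 mod 8 is 3 (since 3·3 = 9 = 1·8 + 1), so t ≡ 3·0 = 0 ≡ 0 (mod 8).
    Then x = 499 + 715·0 = 499, valid modulo lcm(715, 8) = 5720: x ≡ 499 (mod 5720).
  Combine with x ≡ 14 (mod 19); new modulus lcm = 108680.
    Write x = 499 + 5720·t and substitute into x ≡ 14 (mod 19): 5720·t ≡ 14 − 499 = -485 (mod 19).
    Reduce coefficients mod 19: 1·t ≡ 9 (mod 19).
    So t ≡ 9 (mod 19).
    Then x = 499 + 5720·9 = 51979, valid modulo lcm(5720, 19) = 108680: x ≡ 51979 (mod 108680).
Verify against each original: 51979 mod 11 = 4, 51979 mod 5 = 4, 51979 mod 13 = 5, 51979 mod 8 = 3, 51979 mod 19 = 14.

x ≡ 51979 (mod 108680).


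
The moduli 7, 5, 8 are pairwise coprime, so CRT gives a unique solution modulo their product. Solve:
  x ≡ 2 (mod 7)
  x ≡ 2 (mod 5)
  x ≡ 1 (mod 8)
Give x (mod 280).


Moduli 7, 5, 8 are pairwise coprime; by CRT there is a unique solution modulo M = 7 · 5 · 8 = 280.
Solve pairwise, accumulating the modulus:
  Start with x ≡ 2 (mod 7).
  Combine with x ≡ 2 (mod 5): since gcd(7, 5) = 1, we get a unique residue mod 35.
    Write x = 2 + 7·t and substitute into x ≡ 2 (mod 5): 7·t ≡ 2 − 2 = 0 (mod 5).
    Reduce coefficients mod 5: 2·t ≡ 0 (mod 5).
    The inverse of 2 mod 5 is 3 (since 2·3 = 6 = 1·5 + 1), so t ≡ 3·0 = 0 ≡ 0 (mod 5).
    Then x = 2 + 7·0 = 2, valid modulo lcm(7, 5) = 35: x ≡ 2 (mod 35).
  Combine with x ≡ 1 (mod 8): since gcd(35, 8) = 1, we get a unique residue mod 280.
    Write x = 2 + 35·t and substitute into x ≡ 1 (mod 8): 35·t ≡ 1 − 2 = -1 (mod 8).
    Reduce coefficients mod 8: 3·t ≡ 7 (mod 8).
    The inverse of 3 mod 8 is 3 (since 3·3 = 9 = 1·8 + 1), so t ≡ 3·7 = 21 ≡ 5 (mod 8).
    Then x = 2 + 35·5 = 177, valid modulo lcm(35, 8) = 280: x ≡ 177 (mod 280).
Verify: 177 mod 7 = 2 ✓, 177 mod 5 = 2 ✓, 177 mod 8 = 1 ✓.

x ≡ 177 (mod 280).


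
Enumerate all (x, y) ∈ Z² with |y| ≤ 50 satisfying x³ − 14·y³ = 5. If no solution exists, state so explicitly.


The equation is x³ - 14y³ = 5. For fixed y, x³ = 14·y³ + 5, so a solution requires the RHS to be a perfect cube.
Strategy: iterate y from -50 to 50, compute RHS = 14·y³ + 5, and check whether it is a (positive or negative) perfect cube.
Check small values of y:
  y = 0: RHS = 5 is not a perfect cube.
  y = 1: RHS = 19 is not a perfect cube.
  y = -1: RHS = -9 is not a perfect cube.
  y = 2: RHS = 117 is not a perfect cube.
  y = -2: RHS = -107 is not a perfect cube.
  y = 3: RHS = 383 is not a perfect cube.
  y = -3: RHS = -373 is not a perfect cube.
Continuing the search up to |y| = 50 finds no solutions either.
No (x, y) in the scanned range satisfies the equation.

No integer solutions with |y| ≤ 50.


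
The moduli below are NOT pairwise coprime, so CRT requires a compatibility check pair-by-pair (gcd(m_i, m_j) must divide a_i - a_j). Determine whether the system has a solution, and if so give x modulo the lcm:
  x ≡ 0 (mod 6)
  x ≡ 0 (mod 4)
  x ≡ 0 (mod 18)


Moduli 6, 4, 18 are not pairwise coprime, so CRT works modulo lcm(m_i) when all pairwise compatibility conditions hold.
Pairwise compatibility: gcd(m_i, m_j) must divide a_i - a_j for every pair.
Merge one congruence at a time:
  Start: x ≡ 0 (mod 6).
  Combine with x ≡ 0 (mod 4): gcd(6, 4) = 2; 0 - 0 = 0, which IS divisible by 2, so compatible.
    Write x = 0 + 6·t and substitute into x ≡ 0 (mod 4): 6·t ≡ 0 − 0 = 0 (mod 4).
    Divide the congruence (and modulus) by g = 2: 3·t ≡ 0 (mod 2).
    Reduce coefficients mod 2: 1·t ≡ 0 (mod 2).
    So t ≡ 0 (mod 2).
    Then x = 0 + 6·0 = 0, valid modulo lcm(6, 4) = 12: x ≡ 0 (mod 12).
  Combine with x ≡ 0 (mod 18): gcd(12, 18) = 6; 0 - 0 = 0, which IS divisible by 6, so compatible.
    Write x = 0 + 12·t and substitute into x ≡ 0 (mod 18): 12·t ≡ 0 − 0 = 0 (mod 18).
    Divide the congruence (and modulus) by g = 6: 2·t ≡ 0 (mod 3).
    The inverse of 2 mod 3 is 2 (since 2·2 = 4 = 1·3 + 1), so t ≡ 2·0 = 0 ≡ 0 (mod 3).
    Then x = 0 + 12·0 = 0, valid modulo lcm(12, 18) = 36: x ≡ 0 (mod 36).
Verify: 0 mod 6 = 0, 0 mod 4 = 0, 0 mod 18 = 0.

x ≡ 0 (mod 36).


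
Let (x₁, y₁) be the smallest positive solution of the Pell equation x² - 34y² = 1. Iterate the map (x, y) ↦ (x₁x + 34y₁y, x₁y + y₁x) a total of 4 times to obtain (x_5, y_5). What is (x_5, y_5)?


Step 1: Find the fundamental solution (x₁, y₁) of x² - 34y² = 1.
  Expand √34 as a continued fraction. a₀ = ⌊√34⌋ = 5; iterate m_{k+1} = d_k·a_k − m_k, d_{k+1} = (34 − m_{k+1}²)/d_k, a_{k+1} = ⌊(a₀ + m_{k+1})/d_{k+1}⌋ (starting m₀ = 0, d₀ = 1), with convergents p_k = a_k·p_{k-1} + p_{k-2}, q_k = a_k·q_{k-1} + q_{k-2} (p₋₁ = 1, q₋₁ = 0):
  k = 0: a₀ = 5; p₀/q₀ = 5/1; p₀² − 34·q₀² = 25 − 34 = -9.
  k = 1: m = 5, d = 9, a = ⌊(5 + 5)/9⌋ = 1; p/q = (1·5 + 1)/(1·1 + 0) = 6/1; p² − 34·q² = 36 − 34 = 2.
  k = 2: m = 4, d = 2, a = ⌊(5 + 4)/2⌋ = 4; p/q = (4·6 + 5)/(4·1 + 1) = 29/5; p² − 34·q² = 841 − 850 = -9.
  k = 3: m = 4, d = 9, a = ⌊(5 + 4)/9⌋ = 1; p/q = (1·29 + 6)/(1·5 + 1) = 35/6; p² − 34·q² = 1225 − 1224 = 1.
  The first convergent with p² − 34·q² = 1 gives the fundamental solution (x₁, y₁) = (35, 6).
Step 2: Apply the recurrence (x_{n+1}, y_{n+1}) = (x₁x_n + 34y₁y_n, x₁y_n + y₁x_n) repeatedly.
  From (x_1, y_1) = (35, 6): x_2 = 35·35 + 34·6·6 = 2449; y_2 = 35·6 + 6·35 = 420.
  From (x_2, y_2) = (2449, 420): x_3 = 35·2449 + 34·6·420 = 171395; y_3 = 35·420 + 6·2449 = 29394.
  From (x_3, y_3) = (171395, 29394): x_4 = 35·171395 + 34·6·29394 = 11995201; y_4 = 35·29394 + 6·171395 = 2057160.
  From (x_4, y_4) = (11995201, 2057160): x_5 = 35·11995201 + 34·6·2057160 = 839492675; y_5 = 35·2057160 + 6·11995201 = 143971806.
Step 3: Verify x_5² - 34·y_5² = 704747951378655625 - 704747951378655624 = 1 (should be 1). ✓

(x_1, y_1) = (35, 6); (x_5, y_5) = (839492675, 143971806).


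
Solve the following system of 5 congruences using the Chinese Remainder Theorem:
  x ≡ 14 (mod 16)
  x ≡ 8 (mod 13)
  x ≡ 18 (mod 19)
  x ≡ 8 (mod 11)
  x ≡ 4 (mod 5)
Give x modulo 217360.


Product of moduli M = 16 · 13 · 19 · 11 · 5 = 217360.
Merge one congruence at a time:
  Start: x ≡ 14 (mod 16).
  Combine with x ≡ 8 (mod 13); new modulus lcm = 208.
    Write x = 14 + 16·t and substitute into x ≡ 8 (mod 13): 16·t ≡ 8 − 14 = -6 (mod 13).
    Reduce coefficients mod 13: 3·t ≡ 7 (mod 13).
    The inverse of 3 mod 13 is 9 (since 3·9 = 27 = 2·13 + 1), so t ≡ 9·7 = 63 ≡ 11 (mod 13).
    Then x = 14 + 16·11 = 190, valid modulo lcm(16, 13) = 208: x ≡ 190 (mod 208).
  Combine with x ≡ 18 (mod 19); new modulus lcm = 3952.
    Write x = 190 + 208·t and substitute into x ≡ 18 (mod 19): 208·t ≡ 18 − 190 = -172 (mod 19).
    Reduce coefficients mod 19: 18·t ≡ 18 (mod 19).
    The inverse of 18 mod 19 is 18 (since 18·18 = 324 = 17·19 + 1), so t ≡ 18·18 = 324 ≡ 1 (mod 19).
    Then x = 190 + 208·1 = 398, valid modulo lcm(208, 19) = 3952: x ≡ 398 (mod 3952).
  Combine with x ≡ 8 (mod 11); new modulus lcm = 43472.
    Write x = 398 + 3952·t and substitute into x ≡ 8 (mod 11): 3952·t ≡ 8 − 398 = -390 (mod 11).
    Reduce coefficients mod 11: 3·t ≡ 6 (mod 11).
    The inverse of 3 mod 11 is 4 (since 3·4 = 12 = 1·11 + 1), so t ≡ 4·6 = 24 ≡ 2 (mod 11).
    Then x = 398 + 3952·2 = 8302, valid modulo lcm(3952, 11) = 43472: x ≡ 8302 (mod 43472).
  Combine with x ≡ 4 (mod 5); new modulus lcm = 217360.
    Write x = 8302 + 43472·t and substitute into x ≡ 4 (mod 5): 43472·t ≡ 4 − 8302 = -8298 (mod 5).
    Reduce coefficients mod 5: 2·t ≡ 2 (mod 5).
    The inverse of 2 mod 5 is 3 (since 2·3 = 6 = 1·5 + 1), so t ≡ 3·2 = 6 ≡ 1 (mod 5).
    Then x = 8302 + 43472·1 = 51774, valid modulo lcm(43472, 5) = 217360: x ≡ 51774 (mod 217360).
Verify against each original: 51774 mod 16 = 14, 51774 mod 13 = 8, 51774 mod 19 = 18, 51774 mod 11 = 8, 51774 mod 5 = 4.

x ≡ 51774 (mod 217360).


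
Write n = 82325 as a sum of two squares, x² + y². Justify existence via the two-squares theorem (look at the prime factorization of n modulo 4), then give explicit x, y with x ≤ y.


Step 1: Factor n = 82325 = 5^2 · 37 · 89.
Step 2: Check the mod-4 condition on each prime factor: 5 ≡ 1 (mod 4), exponent 2; 37 ≡ 1 (mod 4), exponent 1; 89 ≡ 1 (mod 4), exponent 1.
All primes ≡ 3 (mod 4) appear to even exponent (or don't appear), so by the two-squares theorem n IS expressible as a sum of two squares.
Step 3: Build a representation. Group n = k² · m with k = 5 and m = 37 · 89 = 3293 (a product of primes ≡ 1 (mod 4)); a representation of m scales to one of n via (k·x)² + (k·y)² = k²(x² + y²). Each prime p ≡ 1 (mod 4) is itself a sum of two squares; find a² by testing p − a² for a perfect square:
  37: 37 − 1² = 36 = 6² ⇒ 37 = 1² + 6².
  89: 89 − 1² = 88, 89 − 2² = 85, 89 − 3² = 80, 89 − 4² = 73, 89 − 5² = 64 = 8² ⇒ 89 = 5² + 8².
  Combine using the Brahmagupta–Fibonacci identity (a² + b²)(c² + d²) = (ac − bd)² + (ad + bc)² = (ac + bd)² + (ad − bc)²:
  37 · 89 = 3293: from (1² + 6²)(5² + 8²), take (1·5 − 6·8, 1·8 + 6·5) = (5 − 48, 8 + 30) = (-43, 38); dropping signs (only squares matter) gives (43, 38); check 43² + 38² = 1849 + 1444 = 3293 ✓.
  Scale by k = 5: (5·43, 5·38) = (215, 190).
Step 4: Order so x ≤ y and verify: 190² + 215² = 36100 + 46225 = 82325 = n. ✓

n = 82325 = 190² + 215² (one valid representation with x ≤ y).


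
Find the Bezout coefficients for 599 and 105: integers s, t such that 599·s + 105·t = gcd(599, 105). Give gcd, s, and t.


Euclidean algorithm on (599, 105) — divide until remainder is 0:
  599 = 5 · 105 + 74
  105 = 1 · 74 + 31
  74 = 2 · 31 + 12
  31 = 2 · 12 + 7
  12 = 1 · 7 + 5
  7 = 1 · 5 + 2
  5 = 2 · 2 + 1
  2 = 2 · 1 + 0
gcd(599, 105) = 1.
Track Bezout coefficients alongside the remainders: start with r₀ = 599 = a·1 + b·0 (s = 1, t = 0) and r₁ = 105 = a·0 + b·1 (s = 0, t = 1); each new remainder r_{k+1} = r_{k-1} − q_k·r_k inherits s_{k+1} = s_{k-1} − q_k·s_k, t_{k+1} = t_{k-1} − q_k·t_k, so r_k = a·s_k + b·t_k at every step:
  q = 5: r = 74, s = 1 − 5·0 = 1, t = 0 − 5·1 = -5  (check: 599·1 + 105·(-5) = 74)
  q = 1: r = 31, s = 0 − 1·1 = -1, t = 1 − 1·(-5) = 6  (check: 599·(-1) + 105·6 = 31)
  q = 2: r = 12, s = 1 − 2·(-1) = 3, t = -5 − 2·6 = -17  (check: 599·3 + 105·(-17) = 12)
  q = 2: r = 7, s = -1 − 2·3 = -7, t = 6 − 2·(-17) = 40  (check: 599·(-7) + 105·40 = 7)
  q = 1: r = 5, s = 3 − 1·(-7) = 10, t = -17 − 1·40 = -57  (check: 599·10 + 105·(-57) = 5)
  q = 1: r = 2, s = -7 − 1·10 = -17, t = 40 − 1·(-57) = 97  (check: 599·(-17) + 105·97 = 2)
  q = 2: r = 1, s = 10 − 2·(-17) = 44, t = -57 − 2·97 = -251  (check: 599·44 + 105·(-251) = 1)
The row with r = 1 (the gcd) gives the Bezout coefficients s = 44, t = -251.
Result: 599 · (44) + 105 · (-251) = 1.

gcd(599, 105) = 1; s = 44, t = -251 (check: 599·44 + 105·(-251) = 1).


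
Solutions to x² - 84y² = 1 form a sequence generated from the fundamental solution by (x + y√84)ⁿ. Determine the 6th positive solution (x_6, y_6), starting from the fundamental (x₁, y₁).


Step 1: Find the fundamental solution (x₁, y₁) of x² - 84y² = 1.
  Expand √84 as a continued fraction. a₀ = ⌊√84⌋ = 9; iterate m_{k+1} = d_k·a_k − m_k, d_{k+1} = (84 − m_{k+1}²)/d_k, a_{k+1} = ⌊(a₀ + m_{k+1})/d_{k+1}⌋ (starting m₀ = 0, d₀ = 1), with convergents p_k = a_k·p_{k-1} + p_{k-2}, q_k = a_k·q_{k-1} + q_{k-2} (p₋₁ = 1, q₋₁ = 0):
  k = 0: a₀ = 9; p₀/q₀ = 9/1; p₀² − 84·q₀² = 81 − 84 = -3.
  k = 1: m = 9, d = 3, a = ⌊(9 + 9)/3⌋ = 6; p/q = (6·9 + 1)/(6·1 + 0) = 55/6; p² − 84·q² = 3025 − 3024 = 1.
  The first convergent with p² − 84·q² = 1 gives the fundamental solution (x₁, y₁) = (55, 6).
Step 2: Apply the recurrence (x_{n+1}, y_{n+1}) = (x₁x_n + 84y₁y_n, x₁y_n + y₁x_n) repeatedly.
  From (x_1, y_1) = (55, 6): x_2 = 55·55 + 84·6·6 = 6049; y_2 = 55·6 + 6·55 = 660.
  From (x_2, y_2) = (6049, 660): x_3 = 55·6049 + 84·6·660 = 665335; y_3 = 55·660 + 6·6049 = 72594.
  From (x_3, y_3) = (665335, 72594): x_4 = 55·665335 + 84·6·72594 = 73180801; y_4 = 55·72594 + 6·665335 = 7984680.
  From (x_4, y_4) = (73180801, 7984680): x_5 = 55·73180801 + 84·6·7984680 = 8049222775; y_5 = 55·7984680 + 6·73180801 = 878242206.
  From (x_5, y_5) = (8049222775, 878242206): x_6 = 55·8049222775 + 84·6·878242206 = 885341324449; y_6 = 55·878242206 + 6·8049222775 = 96598657980.
Step 3: Verify x_6² - 84·y_6² = 783829260777109485153601 - 783829260777109485153600 = 1 (should be 1). ✓

(x_1, y_1) = (55, 6); (x_6, y_6) = (885341324449, 96598657980).


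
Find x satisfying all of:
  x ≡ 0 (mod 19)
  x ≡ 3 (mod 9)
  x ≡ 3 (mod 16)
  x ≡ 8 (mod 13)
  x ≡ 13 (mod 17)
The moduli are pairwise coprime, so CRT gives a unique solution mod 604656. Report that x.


Product of moduli M = 19 · 9 · 16 · 13 · 17 = 604656.
Merge one congruence at a time:
  Start: x ≡ 0 (mod 19).
  Combine with x ≡ 3 (mod 9); new modulus lcm = 171.
    Write x = 0 + 19·t and substitute into x ≡ 3 (mod 9): 19·t ≡ 3 − 0 = 3 (mod 9).
    Reduce coefficients mod 9: 1·t ≡ 3 (mod 9).
    So t ≡ 3 (mod 9).
    Then x = 0 + 19·3 = 57, valid modulo lcm(19, 9) = 171: x ≡ 57 (mod 171).
  Combine with x ≡ 3 (mod 16); new modulus lcm = 2736.
    Write x = 57 + 171·t and substitute into x ≡ 3 (mod 16): 171·t ≡ 3 − 57 = -54 (mod 16).
    Reduce coefficients mod 16: 11·t ≡ 10 (mod 16).
    The inverse of 11 mod 16 is 3 (since 11·3 = 33 = 2·16 + 1), so t ≡ 3·10 = 30 ≡ 14 (mod 16).
    Then x = 57 + 171·14 = 2451, valid modulo lcm(171, 16) = 2736: x ≡ 2451 (mod 2736).
  Combine with x ≡ 8 (mod 13); new modulus lcm = 35568.
    Write x = 2451 + 2736·t and substitute into x ≡ 8 (mod 13): 2736·t ≡ 8 − 2451 = -2443 (mod 13).
    Reduce coefficients mod 13: 6·t ≡ 1 (mod 13).
    The inverse of 6 mod 13 is 11 (since 6·11 = 66 = 5·13 + 1), so t ≡ 11·1 = 11 ≡ 11 (mod 13).
    Then x = 2451 + 2736·11 = 32547, valid modulo lcm(2736, 13) = 35568: x ≡ 32547 (mod 35568).
  Combine with x ≡ 13 (mod 17); new modulus lcm = 604656.
    Write x = 32547 + 35568·t and substitute into x ≡ 13 (mod 17): 35568·t ≡ 13 − 32547 = -32534 (mod 17).
    Reduce coefficients mod 17: 4·t ≡ 4 (mod 17).
    The inverse of 4 mod 17 is 13 (since 4·13 = 52 = 3·17 + 1), so t ≡ 13·4 = 52 ≡ 1 (mod 17).
    Then x = 32547 + 35568·1 = 68115, valid modulo lcm(35568, 17) = 604656: x ≡ 68115 (mod 604656).
Verify against each original: 68115 mod 19 = 0, 68115 mod 9 = 3, 68115 mod 16 = 3, 68115 mod 13 = 8, 68115 mod 17 = 13.

x ≡ 68115 (mod 604656).


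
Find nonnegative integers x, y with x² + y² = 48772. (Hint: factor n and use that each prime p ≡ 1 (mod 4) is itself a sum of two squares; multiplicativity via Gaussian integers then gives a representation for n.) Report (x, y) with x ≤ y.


Step 1: Factor n = 48772 = 2^2 · 89 · 137.
Step 2: Check the mod-4 condition on each prime factor: 2 = 2 (special); 89 ≡ 1 (mod 4), exponent 1; 137 ≡ 1 (mod 4), exponent 1.
All primes ≡ 3 (mod 4) appear to even exponent (or don't appear), so by the two-squares theorem n IS expressible as a sum of two squares.
Step 3: Build a representation. Group n = k² · m with k = 2 and m = 89 · 137 = 12193 (a product of primes ≡ 1 (mod 4)); a representation of m scales to one of n via (k·x)² + (k·y)² = k²(x² + y²). Each prime p ≡ 1 (mod 4) is itself a sum of two squares; find a² by testing p − a² for a perfect square:
  89: 89 − 1² = 88, 89 − 2² = 85, 89 − 3² = 80, 89 − 4² = 73, 89 − 5² = 64 = 8² ⇒ 89 = 5² + 8².
  137: 137 − 1² = 136, 137 − 2² = 133, 137 − 3² = 128, 137 − 4² = 121 = 11² ⇒ 137 = 4² + 11².
  Combine using the Brahmagupta–Fibonacci identity (a² + b²)(c² + d²) = (ac − bd)² + (ad + bc)² = (ac + bd)² + (ad − bc)²:
  89 · 137 = 12193: from (5² + 8²)(4² + 11²), take (5·4 − 8·11, 5·11 + 8·4) = (20 − 88, 55 + 32) = (-68, 87); dropping signs (only squares matter) gives (68, 87); check 68² + 87² = 4624 + 7569 = 12193 ✓.
  Scale by k = 2: (2·68, 2·87) = (136, 174).
Step 4: Order so x ≤ y and verify: 136² + 174² = 18496 + 30276 = 48772 = n. ✓

n = 48772 = 136² + 174² (one valid representation with x ≤ y).


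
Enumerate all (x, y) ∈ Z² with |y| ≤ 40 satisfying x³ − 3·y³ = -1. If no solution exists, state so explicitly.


The equation is x³ - 3y³ = -1. For fixed y, x³ = 3·y³ − 1, so a solution requires the RHS to be a perfect cube.
Strategy: iterate y from -40 to 40, compute RHS = 3·y³ − 1, and check whether it is a (positive or negative) perfect cube.
Check small values of y:
  y = 0: RHS = -1 = (-1)³ ⇒ x = -1 works.
  y = 1: RHS = 2 is not a perfect cube.
  y = -1: RHS = -4 is not a perfect cube.
  y = 2: RHS = 23 is not a perfect cube.
  y = -2: RHS = -25 is not a perfect cube.
  y = 3: RHS = 80 is not a perfect cube.
  y = -3: RHS = -82 is not a perfect cube.
Continuing the search up to |y| = 40 finds no further solutions beyond those listed.
Collected solutions: (-1, 0).

Solutions (with |y| ≤ 40): (-1, 0).


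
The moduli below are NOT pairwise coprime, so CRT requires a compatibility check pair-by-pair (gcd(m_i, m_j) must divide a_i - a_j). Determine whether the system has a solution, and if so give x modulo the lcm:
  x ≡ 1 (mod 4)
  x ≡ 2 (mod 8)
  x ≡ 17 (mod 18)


Moduli 4, 8, 18 are not pairwise coprime, so CRT works modulo lcm(m_i) when all pairwise compatibility conditions hold.
Pairwise compatibility: gcd(m_i, m_j) must divide a_i - a_j for every pair.
Merge one congruence at a time:
  Start: x ≡ 1 (mod 4).
  Combine with x ≡ 2 (mod 8): gcd(4, 8) = 4, and 2 - 1 = 1 is NOT divisible by 4.
    ⇒ system is inconsistent (no integer solution).

No solution (the system is inconsistent).


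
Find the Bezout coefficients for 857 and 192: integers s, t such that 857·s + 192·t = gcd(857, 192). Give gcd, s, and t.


Euclidean algorithm on (857, 192) — divide until remainder is 0:
  857 = 4 · 192 + 89
  192 = 2 · 89 + 14
  89 = 6 · 14 + 5
  14 = 2 · 5 + 4
  5 = 1 · 4 + 1
  4 = 4 · 1 + 0
gcd(857, 192) = 1.
Track Bezout coefficients alongside the remainders: start with r₀ = 857 = a·1 + b·0 (s = 1, t = 0) and r₁ = 192 = a·0 + b·1 (s = 0, t = 1); each new remainder r_{k+1} = r_{k-1} − q_k·r_k inherits s_{k+1} = s_{k-1} − q_k·s_k, t_{k+1} = t_{k-1} − q_k·t_k, so r_k = a·s_k + b·t_k at every step:
  q = 4: r = 89, s = 1 − 4·0 = 1, t = 0 − 4·1 = -4  (check: 857·1 + 192·(-4) = 89)
  q = 2: r = 14, s = 0 − 2·1 = -2, t = 1 − 2·(-4) = 9  (check: 857·(-2) + 192·9 = 14)
  q = 6: r = 5, s = 1 − 6·(-2) = 13, t = -4 − 6·9 = -58  (check: 857·13 + 192·(-58) = 5)
  q = 2: r = 4, s = -2 − 2·13 = -28, t = 9 − 2·(-58) = 125  (check: 857·(-28) + 192·125 = 4)
  q = 1: r = 1, s = 13 − 1·(-28) = 41, t = -58 − 1·125 = -183  (check: 857·41 + 192·(-183) = 1)
The row with r = 1 (the gcd) gives the Bezout coefficients s = 41, t = -183.
Result: 857 · (41) + 192 · (-183) = 1.

gcd(857, 192) = 1; s = 41, t = -183 (check: 857·41 + 192·(-183) = 1).
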